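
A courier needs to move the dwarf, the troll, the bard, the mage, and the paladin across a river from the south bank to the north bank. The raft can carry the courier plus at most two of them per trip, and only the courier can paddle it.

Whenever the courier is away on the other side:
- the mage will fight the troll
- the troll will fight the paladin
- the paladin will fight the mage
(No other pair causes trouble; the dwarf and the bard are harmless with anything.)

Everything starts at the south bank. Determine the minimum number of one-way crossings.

Counting alone: the courier can take at most 2 across per trip to the north bank, so moving all 5 needs at least 3 loaded trips out, with a return between consecutive ones — at least 5 crossings.
The safety rule pushes this higher. Following every safe sequence of crossings, the most of the 5 that can be at the north bank as the raft arrives there on crossing 5 is 4 — never all 5.
So no plan with fewer than 7 crossings exists, and this one achieves 7:
1. Courier goes to the north bank with the mage and the troll.
2. Courier goes back to the south bank with the troll.
3. Courier goes to the north bank with the dwarf and the troll.
4. Courier goes back to the south bank with the troll.
5. Courier goes to the north bank with the bard and the troll.
6. Courier goes back to the south bank with the troll.
7. Courier goes to the north bank with the paladin and the troll.

7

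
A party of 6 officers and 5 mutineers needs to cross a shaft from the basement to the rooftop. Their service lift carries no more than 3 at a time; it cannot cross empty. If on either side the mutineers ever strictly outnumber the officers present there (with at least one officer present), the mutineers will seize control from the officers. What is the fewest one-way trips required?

Counting alone: each trip to the rooftop takes at most 3 across and each return brings at least 1 back, so after t trips out (and t−1 returns) at most 3t − (t−1) of the 11 are across; that first reaches 11 at t = 5, so at least 9 crossings are needed.
The plan below uses exactly 9 crossings, so it is optimal:
1. 3 mutineers → the rooftop.  (the basement: 6O 2M; the rooftop: 0O 3M)
2. 1 mutineer ← the basement.  (the basement: 6O 3M; the rooftop: 0O 2M)
3. 3 officers → the rooftop.  (the basement: 3O 3M; the rooftop: 3O 2M)
4. 1 officer ← the basement.  (the basement: 4O 3M; the rooftop: 2O 2M)
5. 2 officers and 1 mutineer → the rooftop.  (the basement: 2O 2M; the rooftop: 4O 3M)
6. 1 officer ← the basement.  (the basement: 3O 2M; the rooftop: 3O 3M)
7. 2 officers and 1 mutineer → the rooftop.  (the basement: 1O 1M; the rooftop: 5O 4M)
8. 1 officer ← the basement.  (the basement: 2O 1M; the rooftop: 4O 4M)
9. 2 officers and 1 mutineer → the rooftop.  (the basement: 0O 0M; the rooftop: 6O 5M)

9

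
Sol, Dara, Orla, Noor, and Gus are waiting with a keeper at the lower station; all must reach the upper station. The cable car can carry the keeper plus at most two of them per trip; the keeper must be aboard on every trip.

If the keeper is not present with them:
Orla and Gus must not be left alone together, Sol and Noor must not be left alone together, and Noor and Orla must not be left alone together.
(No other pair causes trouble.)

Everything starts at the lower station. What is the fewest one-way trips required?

5

Counting alone: the keeper can take at most 2 across per trip to the upper station, so moving all 5 needs at least 3 loaded trips out, with a return between consecutive ones — at least 5 crossings.
The plan below uses exactly 5 crossings, so it is optimal:
1. Keeper goes to the upper station with Orla and Sol.  [the lower station: Dara, Gus, Noor | the upper station: Orla, Sol]
2. Keeper goes back to the lower station alone.  [the lower station: Dara, Gus, Noor | the upper station: Orla, Sol]
3. Keeper goes to the upper station with Dara.  [the lower station: Gus, Noor | the upper station: Dara, Orla, Sol]
4. Keeper goes back to the lower station alone.  [the lower station: Gus, Noor | the upper station: Dara, Orla, Sol]
5. Keeper goes to the upper station with Gus and Noor.  [the lower station: — | the upper station: Dara, Gus, Noor, Orla, Sol]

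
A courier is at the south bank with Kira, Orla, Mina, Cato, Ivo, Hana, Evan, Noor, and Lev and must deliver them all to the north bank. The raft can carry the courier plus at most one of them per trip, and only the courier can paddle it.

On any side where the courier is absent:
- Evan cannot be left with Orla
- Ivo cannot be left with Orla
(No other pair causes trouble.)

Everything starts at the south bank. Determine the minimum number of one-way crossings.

19

Counting alone: the courier can take at most 1 across per trip to the north bank, so moving all 9 needs at least 9 loaded trips out, with a return between consecutive ones — at least 17 crossings.
The safety rule pushes this higher. Following every safe sequence of crossings, the most of the 9 that can be at the north bank as the raft arrives there on crossing 17 is 8 — never all 9.
So no plan with fewer than 19 crossings exists, and this one achieves 19:
1. Courier goes to the north bank with Orla.
2. Courier goes back to the south bank alone.
3. Courier goes to the north bank with Kira.
4. Courier goes back to the south bank alone.
5. Courier goes to the north bank with Mina.
6. Courier goes back to the south bank alone.
7. Courier goes to the north bank with Cato.
8. Courier goes back to the south bank alone.
9. Courier goes to the north bank with Ivo.
10. Courier goes back to the south bank with Orla.
11. Courier goes to the north bank with Evan.
12. Courier goes back to the south bank alone.
13. Courier goes to the north bank with Hana.
14. Courier goes back to the south bank alone.
15. Courier goes to the north bank with Noor.
16. Courier goes back to the south bank alone.
17. Courier goes to the north bank with Lev.
18. Courier goes back to the south bank alone.
19. Courier goes to the north bank with Orla.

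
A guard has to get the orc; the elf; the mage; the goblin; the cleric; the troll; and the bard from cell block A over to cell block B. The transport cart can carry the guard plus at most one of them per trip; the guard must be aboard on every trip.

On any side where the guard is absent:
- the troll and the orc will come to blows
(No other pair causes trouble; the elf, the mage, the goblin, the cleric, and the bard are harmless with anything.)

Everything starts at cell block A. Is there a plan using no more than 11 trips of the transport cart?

Counting alone: the guard can take at most 1 across per trip to cell block B, so moving all 7 needs at least 7 loaded trips out, with a return between consecutive ones — at least 13 crossings.
Since 11 < 13, 11 crossings cannot be enough. (The shortest complete plan in fact takes 13:)
1. Guard goes to cell block B with the orc.  [cell block A: the bard, the cleric, the elf, the goblin, the mage, the troll | cell block B: the orc]
2. Guard goes back to cell block A alone.  [cell block A: the bard, the cleric, the elf, the goblin, the mage, the troll | cell block B: the orc]
3. Guard goes to cell block B with the elf.  [cell block A: the bard, the cleric, the goblin, the mage, the troll | cell block B: the elf, the orc]
4. Guard goes back to cell block A alone.  [cell block A: the bard, the cleric, the goblin, the mage, the troll | cell block B: the elf, the orc]
5. Guard goes to cell block B with the mage.  [cell block A: the bard, the cleric, the goblin, the troll | cell block B: the elf, the mage, the orc]
6. Guard goes back to cell block A alone.  [cell block A: the bard, the cleric, the goblin, the troll | cell block B: the elf, the mage, the orc]
7. Guard goes to cell block B with the goblin.  [cell block A: the bard, the cleric, the troll | cell block B: the elf, the goblin, the mage, the orc]
8. Guard goes back to cell block A alone.  [cell block A: the bard, the cleric, the troll | cell block B: the elf, the goblin, the mage, the orc]
9. Guard goes to cell block B with the cleric.  [cell block A: the bard, the troll | cell block B: the cleric, the elf, the goblin, the mage, the orc]
10. Guard goes back to cell block A alone.  [cell block A: the bard, the troll | cell block B: the cleric, the elf, the goblin, the mage, the orc]
11. Guard goes to cell block B with the bard.  [cell block A: the troll | cell block B: the bard, the cleric, the elf, the goblin, the mage, the orc]
12. Guard goes back to cell block A alone.  [cell block A: the troll | cell block B: the bard, the cleric, the elf, the goblin, the mage, the orc]
13. Guard goes to cell block B with the troll.  [cell block A: — | cell block B: the bard, the cleric, the elf, the goblin, the mage, the orc, the troll]

No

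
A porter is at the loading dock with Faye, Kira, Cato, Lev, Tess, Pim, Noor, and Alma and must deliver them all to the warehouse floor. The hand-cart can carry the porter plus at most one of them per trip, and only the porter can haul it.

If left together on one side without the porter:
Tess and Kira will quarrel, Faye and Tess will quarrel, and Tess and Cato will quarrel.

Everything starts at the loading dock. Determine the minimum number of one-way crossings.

Following every safe sequence of crossings from the start, the most of the 8 that can be at the warehouse floor as the hand-cart arrives there on crossings 1, 3, 5, 7, 9, 11 is 1, 2, 3, 4, 5, 6 respectively; the best ever achieved is 6 of 8.
From crossing 13 on, no configuration arises that was not already reachable earlier: only 144 distinct safe configurations (who is on which side, and where the hand-cart is) can ever be reached, none of them has everyone across, and every continuation just revisits them. So no valid plan exists.

impossible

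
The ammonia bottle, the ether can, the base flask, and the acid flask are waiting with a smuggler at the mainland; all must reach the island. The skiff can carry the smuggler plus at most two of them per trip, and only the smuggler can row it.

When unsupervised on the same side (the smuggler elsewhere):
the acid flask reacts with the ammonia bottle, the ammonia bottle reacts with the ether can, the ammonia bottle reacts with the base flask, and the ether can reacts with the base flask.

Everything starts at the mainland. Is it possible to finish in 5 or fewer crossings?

Yes

Yes — this plan uses 5 crossings (≤ 5):
1. Smuggler goes to the island with the ammonia bottle and the ether can.
2. Smuggler goes back to the mainland with the ammonia bottle.
3. Smuggler goes to the island with the acid flask and the ammonia bottle.
4. Smuggler goes back to the mainland with the ammonia bottle.
5. Smuggler goes to the island with the ammonia bottle and the base flask.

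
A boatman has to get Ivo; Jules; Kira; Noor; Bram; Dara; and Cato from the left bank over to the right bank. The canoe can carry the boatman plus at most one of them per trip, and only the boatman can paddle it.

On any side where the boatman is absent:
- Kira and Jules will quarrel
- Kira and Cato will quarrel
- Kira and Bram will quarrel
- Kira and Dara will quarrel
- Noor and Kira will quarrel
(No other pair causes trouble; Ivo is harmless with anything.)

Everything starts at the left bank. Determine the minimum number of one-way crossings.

impossible

Following every safe sequence of crossings from the start, the most of the 7 that can be at the right bank as the canoe arrives there on crossings 1, 3, 5 is 1, 2, 3 respectively; the best ever achieved is 3 of 7.
From crossing 7 on, no configuration arises that was not already reachable earlier: only 26 distinct safe configurations (who is on which side, and where the canoe is) can ever be reached, none of them has everyone across, and every continuation just revisits them. So no valid plan exists.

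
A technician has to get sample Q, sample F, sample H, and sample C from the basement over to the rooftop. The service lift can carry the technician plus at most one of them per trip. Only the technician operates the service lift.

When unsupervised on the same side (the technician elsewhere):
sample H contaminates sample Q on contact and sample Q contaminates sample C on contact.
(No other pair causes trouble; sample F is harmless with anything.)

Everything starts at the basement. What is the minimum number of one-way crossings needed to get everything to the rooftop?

Counting alone: the technician can take at most 1 across per trip to the rooftop, so moving all 4 needs at least 4 loaded trips out, with a return between consecutive ones — at least 7 crossings.
The safety rule pushes this higher. Following every safe sequence of crossings, the most of the 4 that can be at the rooftop as the service lift arrives there on crossing 7 is 3 — never all 4.
So no plan with fewer than 9 crossings exists, and this one achieves 9:
1. Technician goes to the rooftop with sample Q.
2. Technician goes back to the basement alone.
3. Technician goes to the rooftop with sample F.
4. Technician goes back to the basement alone.
5. Technician goes to the rooftop with sample H.
6. Technician goes back to the basement with sample Q.
7. Technician goes to the rooftop with sample C.
8. Technician goes back to the basement alone.
9. Technician goes to the rooftop with sample Q.

9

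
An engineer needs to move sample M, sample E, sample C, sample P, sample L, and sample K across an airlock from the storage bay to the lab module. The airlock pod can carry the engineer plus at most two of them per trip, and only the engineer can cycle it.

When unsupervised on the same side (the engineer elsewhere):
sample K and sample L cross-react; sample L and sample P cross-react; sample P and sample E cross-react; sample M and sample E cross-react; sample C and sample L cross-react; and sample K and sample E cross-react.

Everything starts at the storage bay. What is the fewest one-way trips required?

Counting alone: the engineer can take at most 2 across per trip to the lab module, so moving all 6 needs at least 3 loaded trips out, with a return between consecutive ones — at least 5 crossings.
The safety rule pushes this higher. Following every safe sequence of crossings, the most of the 6 that can be at the lab module as the airlock pod arrives there on crossing 5 is 4 — never all 6.
So no plan with fewer than 7 crossings exists, and this one achieves 7:
1. Engineer goes to the lab module with sample E and sample L.
2. Engineer goes back to the storage bay alone.
3. Engineer goes to the lab module with sample C and sample M.
4. Engineer goes back to the storage bay with sample E and sample L.
5. Engineer goes to the lab module with sample K and sample P.
6. Engineer goes back to the storage bay alone.
7. Engineer goes to the lab module with sample E and sample L.

7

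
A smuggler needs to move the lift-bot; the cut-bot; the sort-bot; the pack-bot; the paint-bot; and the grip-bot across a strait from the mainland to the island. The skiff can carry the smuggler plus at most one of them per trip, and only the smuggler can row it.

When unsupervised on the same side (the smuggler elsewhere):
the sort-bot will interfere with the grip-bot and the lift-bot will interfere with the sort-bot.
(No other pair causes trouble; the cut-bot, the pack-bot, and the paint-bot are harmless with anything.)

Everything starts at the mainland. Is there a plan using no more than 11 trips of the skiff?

Counting alone: the smuggler can take at most 1 across per trip to the island, so moving all 6 needs at least 6 loaded trips out, with a return between consecutive ones — at least 11 crossings.
The safety rule pushes this higher. Following every safe sequence of crossings, the most of the 6 that can be at the island as the skiff arrives there on crossing 11 is 5 — never all 6.
So the move cannot be finished within 11 crossings. (The shortest complete plan takes 13:)
1. Smuggler goes to the island with the sort-bot.  [the mainland: the cut-bot, the grip-bot, the lift-bot, the pack-bot, the paint-bot | the island: the sort-bot]
2. Smuggler goes back to the mainland alone.  [the mainland: the cut-bot, the grip-bot, the lift-bot, the pack-bot, the paint-bot | the island: the sort-bot]
3. Smuggler goes to the island with the lift-bot.  [the mainland: the cut-bot, the grip-bot, the pack-bot, the paint-bot | the island: the lift-bot, the sort-bot]
4. Smuggler goes back to the mainland with the sort-bot.  [the mainland: the cut-bot, the grip-bot, the pack-bot, the paint-bot, the sort-bot | the island: the lift-bot]
5. Smuggler goes to the island with the grip-bot.  [the mainland: the cut-bot, the pack-bot, the paint-bot, the sort-bot | the island: the grip-bot, the lift-bot]
6. Smuggler goes back to the mainland alone.  [the mainland: the cut-bot, the pack-bot, the paint-bot, the sort-bot | the island: the grip-bot, the lift-bot]
7. Smuggler goes to the island with the cut-bot.  [the mainland: the pack-bot, the paint-bot, the sort-bot | the island: the cut-bot, the grip-bot, the lift-bot]
8. Smuggler goes back to the mainland alone.  [the mainland: the pack-bot, the paint-bot, the sort-bot | the island: the cut-bot, the grip-bot, the lift-bot]
9. Smuggler goes to the island with the pack-bot.  [the mainland: the paint-bot, the sort-bot | the island: the cut-bot, the grip-bot, the lift-bot, the pack-bot]
10. Smuggler goes back to the mainland alone.  [the mainland: the paint-bot, the sort-bot | the island: the cut-bot, the grip-bot, the lift-bot, the pack-bot]
11. Smuggler goes to the island with the paint-bot.  [the mainland: the sort-bot | the island: the cut-bot, the grip-bot, the lift-bot, the pack-bot, the paint-bot]
12. Smuggler goes back to the mainland alone.  [the mainland: the sort-bot | the island: the cut-bot, the grip-bot, the lift-bot, the pack-bot, the paint-bot]
13. Smuggler goes to the island with the sort-bot.  [the mainland: — | the island: the cut-bot, the grip-bot, the lift-bot, the pack-bot, the paint-bot, the sort-bot]

No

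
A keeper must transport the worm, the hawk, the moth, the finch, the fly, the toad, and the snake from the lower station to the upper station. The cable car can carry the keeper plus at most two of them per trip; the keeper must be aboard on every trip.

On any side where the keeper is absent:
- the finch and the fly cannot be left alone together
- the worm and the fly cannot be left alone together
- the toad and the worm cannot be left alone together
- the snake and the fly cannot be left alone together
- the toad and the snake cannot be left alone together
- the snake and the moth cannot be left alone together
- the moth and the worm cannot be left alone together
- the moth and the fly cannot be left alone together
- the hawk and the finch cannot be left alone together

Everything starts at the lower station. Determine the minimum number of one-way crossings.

Whatever the first load, the items left behind include a forbidden pair without the keeper. No opening move is safe, so no plan exists.

impossible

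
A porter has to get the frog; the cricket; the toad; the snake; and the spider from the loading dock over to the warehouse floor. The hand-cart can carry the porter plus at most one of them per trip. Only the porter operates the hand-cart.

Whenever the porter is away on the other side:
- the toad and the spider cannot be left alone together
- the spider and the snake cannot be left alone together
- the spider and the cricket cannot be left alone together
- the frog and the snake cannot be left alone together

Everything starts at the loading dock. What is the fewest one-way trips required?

Whatever the first load, the items left behind include a forbidden pair without the porter. No opening move is safe, so no plan exists.

impossible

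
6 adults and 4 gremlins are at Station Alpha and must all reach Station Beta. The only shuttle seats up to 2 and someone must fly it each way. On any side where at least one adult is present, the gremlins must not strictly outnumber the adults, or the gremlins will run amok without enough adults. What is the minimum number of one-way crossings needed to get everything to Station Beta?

Counting alone: each trip to Station Beta takes at most 2 across and each return brings at least 1 back, so after t trips out (and t−1 returns) at most 2t − (t−1) of the 10 are across; that first reaches 10 at t = 9, so at least 17 crossings are needed.
The plan below uses exactly 17 crossings, so it is optimal:
1. 2 gremlins → Station Beta.  (Station Alpha: 6A 2G; Station Beta: 0A 2G)
2. 1 gremlin ← Station Alpha.  (Station Alpha: 6A 3G; Station Beta: 0A 1G)
3. 2 gremlins → Station Beta.  (Station Alpha: 6A 1G; Station Beta: 0A 3G)
4. 1 gremlin ← Station Alpha.  (Station Alpha: 6A 2G; Station Beta: 0A 2G)
5. 2 adults → Station Beta.  (Station Alpha: 4A 2G; Station Beta: 2A 2G)
6. 1 gremlin ← Station Alpha.  (Station Alpha: 4A 3G; Station Beta: 2A 1G)
7. 1 adult and 1 gremlin → Station Beta.  (Station Alpha: 3A 2G; Station Beta: 3A 2G)
8. 1 gremlin ← Station Alpha.  (Station Alpha: 3A 3G; Station Beta: 3A 1G)
9. 2 gremlins → Station Beta.  (Station Alpha: 3A 1G; Station Beta: 3A 3G)
10. 1 gremlin ← Station Alpha.  (Station Alpha: 3A 2G; Station Beta: 3A 2G)
11. 1 adult and 1 gremlin → Station Beta.  (Station Alpha: 2A 1G; Station Beta: 4A 3G)
12. 1 gremlin ← Station Alpha.  (Station Alpha: 2A 2G; Station Beta: 4A 2G)
13. 2 gremlins → Station Beta.  (Station Alpha: 2A 0G; Station Beta: 4A 4G)
14. 1 gremlin ← Station Alpha.  (Station Alpha: 2A 1G; Station Beta: 4A 3G)
15. 1 adult and 1 gremlin → Station Beta.  (Station Alpha: 1A 0G; Station Beta: 5A 4G)
16. 1 gremlin ← Station Alpha.  (Station Alpha: 1A 1G; Station Beta: 5A 3G)
17. 1 adult and 1 gremlin → Station Beta.  (Station Alpha: 0A 0G; Station Beta: 6A 4G)

17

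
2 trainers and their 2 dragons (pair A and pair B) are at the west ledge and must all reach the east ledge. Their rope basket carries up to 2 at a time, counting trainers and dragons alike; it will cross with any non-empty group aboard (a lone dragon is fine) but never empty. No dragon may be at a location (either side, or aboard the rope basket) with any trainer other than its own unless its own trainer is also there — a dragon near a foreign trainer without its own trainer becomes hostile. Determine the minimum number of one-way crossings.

Counting alone: each trip to the east ledge takes at most 2 across and each return brings at least 1 back, so after t trips out (and t−1 returns) at most 2t − (t−1) of the 4 are across; that first reaches 4 at t = 3, so at least 5 crossings are needed.
The plan below uses exactly 5 crossings, so it is optimal:
1. dragon A and trainer A cross → the east ledge.
2. trainer A crosses ← the west ledge.
3. trainer A and trainer B cross → the east ledge.
4. trainer B crosses ← the west ledge.
5. dragon B and trainer B cross → the east ledge.

5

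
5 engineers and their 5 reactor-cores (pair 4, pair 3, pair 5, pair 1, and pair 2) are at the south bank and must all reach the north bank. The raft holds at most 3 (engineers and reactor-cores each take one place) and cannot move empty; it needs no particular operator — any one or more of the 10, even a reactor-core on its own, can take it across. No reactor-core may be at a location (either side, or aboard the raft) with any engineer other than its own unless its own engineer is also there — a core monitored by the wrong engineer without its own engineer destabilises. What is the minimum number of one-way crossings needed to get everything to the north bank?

11

Counting alone: each trip to the north bank takes at most 3 across and each return brings at least 1 back, so after t trips out (and t−1 returns) at most 3t − (t−1) of the 10 are across; that first reaches 10 at t = 5, so at least 9 crossings are needed.
The safety rule pushes this higher. Following every safe sequence of crossings, the most of the 10 that can be at the north bank as the raft arrives there on crossing 9 is 9 — never all 10.
So no plan with fewer than 11 crossings exists, and this one achieves 11:
1. engineer 4 and reactor-core 4 cross → the north bank.
2. engineer 4 crosses ← the south bank.
3. reactor-core 1, reactor-core 3, and reactor-core 5 cross → the north bank.
4. reactor-core 4 crosses ← the south bank.
5. engineer 1, engineer 3, and engineer 5 cross → the north bank.
6. engineer 3 and reactor-core 3 cross ← the south bank.
7. engineer 2, engineer 3, and engineer 4 cross → the north bank.
8. reactor-core 5 crosses ← the south bank.
9. reactor-core 3 and reactor-core 4 cross → the north bank.
10. reactor-core 4 crosses ← the south bank.
11. reactor-core 2, reactor-core 4, and reactor-core 5 cross → the north bank.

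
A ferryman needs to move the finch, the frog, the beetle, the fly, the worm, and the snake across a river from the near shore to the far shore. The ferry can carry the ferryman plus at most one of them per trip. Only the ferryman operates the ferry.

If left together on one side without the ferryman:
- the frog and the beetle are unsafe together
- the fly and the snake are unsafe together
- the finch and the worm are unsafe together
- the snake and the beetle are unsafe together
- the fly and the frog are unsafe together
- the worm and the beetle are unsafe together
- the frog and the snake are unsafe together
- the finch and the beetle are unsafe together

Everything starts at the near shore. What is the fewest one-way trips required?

impossible

Whatever the first load, the items left behind include a forbidden pair without the ferryman. No opening move is safe, so no plan exists.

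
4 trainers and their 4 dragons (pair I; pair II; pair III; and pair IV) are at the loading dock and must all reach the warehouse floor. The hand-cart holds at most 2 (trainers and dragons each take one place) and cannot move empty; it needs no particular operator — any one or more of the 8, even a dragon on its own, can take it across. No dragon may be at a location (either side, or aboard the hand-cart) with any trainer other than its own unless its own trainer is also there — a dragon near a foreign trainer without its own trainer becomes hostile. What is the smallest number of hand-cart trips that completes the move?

Following every safe sequence of crossings from the start, the most of the 8 that can be at the warehouse floor as the hand-cart arrives there on crossings 1, 3, 5 is 2, 3, 4 respectively; the best ever achieved is 4 of 8.
From crossing 7 on, no configuration arises that was not already reachable earlier: only 44 distinct safe configurations (who is on which side, and where the hand-cart is) can ever be reached, none of them has everyone across, and every continuation just revisits them. So no valid plan exists.

impossible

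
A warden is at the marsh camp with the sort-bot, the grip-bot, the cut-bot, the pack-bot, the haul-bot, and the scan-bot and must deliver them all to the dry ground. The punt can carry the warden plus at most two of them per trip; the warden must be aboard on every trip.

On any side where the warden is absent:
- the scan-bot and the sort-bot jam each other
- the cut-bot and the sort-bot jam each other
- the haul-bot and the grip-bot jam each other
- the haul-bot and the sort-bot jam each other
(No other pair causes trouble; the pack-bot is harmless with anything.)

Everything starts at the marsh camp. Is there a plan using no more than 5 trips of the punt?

Counting alone: the warden can take at most 2 across per trip to the dry ground, so moving all 6 needs at least 3 loaded trips out, with a return between consecutive ones — at least 5 crossings.
The safety rule pushes this higher. Following every safe sequence of crossings, the most of the 6 that can be at the dry ground as the punt arrives there on crossing 5 is 5 — never all 6.
So the move cannot be finished within 5 crossings. (The shortest complete plan takes 7:)
1. Warden goes to the dry ground with the grip-bot and the sort-bot.  [the marsh camp: the cut-bot, the haul-bot, the pack-bot, the scan-bot | the dry ground: the grip-bot, the sort-bot]
2. Warden goes back to the marsh camp alone.  [the marsh camp: the cut-bot, the haul-bot, the pack-bot, the scan-bot | the dry ground: the grip-bot, the sort-bot]
3. Warden goes to the dry ground with the pack-bot.  [the marsh camp: the cut-bot, the haul-bot, the scan-bot | the dry ground: the grip-bot, the pack-bot, the sort-bot]
4. Warden goes back to the marsh camp alone.  [the marsh camp: the cut-bot, the haul-bot, the scan-bot | the dry ground: the grip-bot, the pack-bot, the sort-bot]
5. Warden goes to the dry ground with the cut-bot and the scan-bot.  [the marsh camp: the haul-bot | the dry ground: the cut-bot, the grip-bot, the pack-bot, the scan-bot, the sort-bot]
6. Warden goes back to the marsh camp with the sort-bot.  [the marsh camp: the haul-bot, the sort-bot | the dry ground: the cut-bot, the grip-bot, the pack-bot, the scan-bot]
7. Warden goes to the dry ground with the haul-bot and the sort-bot.  [the marsh camp: — | the dry ground: the cut-bot, the grip-bot, the haul-bot, the pack-bot, the scan-bot, the sort-bot]

No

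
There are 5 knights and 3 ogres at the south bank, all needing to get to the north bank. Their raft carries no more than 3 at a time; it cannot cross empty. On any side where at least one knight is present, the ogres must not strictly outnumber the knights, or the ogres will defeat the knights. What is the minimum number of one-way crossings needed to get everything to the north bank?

Counting alone: each trip to the north bank takes at most 3 across and each return brings at least 1 back, so after t trips out (and t−1 returns) at most 3t − (t−1) of the 8 are across; that first reaches 8 at t = 4, so at least 7 crossings are needed.
The plan below uses exactly 7 crossings, so it is optimal:
1. 2 ogres → the north bank.  (the south bank: 5K 1O; the north bank: 0K 2O)
2. 1 ogre ← the south bank.  (the south bank: 5K 2O; the north bank: 0K 1O)
3. 2 knights and 1 ogre → the north bank.  (the south bank: 3K 1O; the north bank: 2K 2O)
4. 1 ogre ← the south bank.  (the south bank: 3K 2O; the north bank: 2K 1O)
5. 1 knight and 2 ogres → the north bank.  (the south bank: 2K 0O; the north bank: 3K 3O)
6. 1 ogre ← the south bank.  (the south bank: 2K 1O; the north bank: 3K 2O)
7. 2 knights and 1 ogre → the north bank.  (the south bank: 0K 0O; the north bank: 5K 3O)

7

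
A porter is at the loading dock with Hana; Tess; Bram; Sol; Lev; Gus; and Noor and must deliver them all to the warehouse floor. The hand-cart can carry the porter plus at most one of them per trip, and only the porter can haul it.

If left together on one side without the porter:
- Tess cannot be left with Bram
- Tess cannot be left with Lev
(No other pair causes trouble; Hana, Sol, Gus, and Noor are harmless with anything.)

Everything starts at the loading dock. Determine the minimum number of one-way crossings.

15

Counting alone: the porter can take at most 1 across per trip to the warehouse floor, so moving all 7 needs at least 7 loaded trips out, with a return between consecutive ones — at least 13 crossings.
The safety rule pushes this higher. Following every safe sequence of crossings, the most of the 7 that can be at the warehouse floor as the hand-cart arrives there on crossing 13 is 6 — never all 7.
So no plan with fewer than 15 crossings exists, and this one achieves 15:
1. Porter goes to the warehouse floor with Tess.
2. Porter goes back to the loading dock alone.
3. Porter goes to the warehouse floor with Hana.
4. Porter goes back to the loading dock alone.
5. Porter goes to the warehouse floor with Bram.
6. Porter goes back to the loading dock with Tess.
7. Porter goes to the warehouse floor with Lev.
8. Porter goes back to the loading dock alone.
9. Porter goes to the warehouse floor with Sol.
10. Porter goes back to the loading dock alone.
11. Porter goes to the warehouse floor with Gus.
12. Porter goes back to the loading dock alone.
13. Porter goes to the warehouse floor with Noor.
14. Porter goes back to the loading dock alone.
15. Porter goes to the warehouse floor with Tess.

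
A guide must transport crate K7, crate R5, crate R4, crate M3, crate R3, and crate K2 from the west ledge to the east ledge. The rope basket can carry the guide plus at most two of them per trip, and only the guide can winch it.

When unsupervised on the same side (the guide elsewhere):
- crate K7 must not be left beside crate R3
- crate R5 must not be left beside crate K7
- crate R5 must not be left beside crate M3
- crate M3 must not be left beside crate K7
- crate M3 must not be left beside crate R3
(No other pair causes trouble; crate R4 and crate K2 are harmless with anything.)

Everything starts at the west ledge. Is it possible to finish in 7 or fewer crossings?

Counting alone: the guide can take at most 2 across per trip to the east ledge, so moving all 6 needs at least 3 loaded trips out, with a return between consecutive ones — at least 5 crossings.
The safety rule pushes this higher. Following every safe sequence of crossings, the most of the 6 that can be at the east ledge as the rope basket arrives there on crossings 5, 7 is 4, 5 respectively — never all 6.
So the move cannot be finished within 7 crossings. (The shortest complete plan takes 9:)
1. Guide goes to the east ledge with crate K7 and crate M3.  [the west ledge: crate K2, crate R3, crate R4, crate R5 | the east ledge: crate K7, crate M3]
2. Guide goes back to the west ledge with crate K7.  [the west ledge: crate K2, crate K7, crate R3, crate R4, crate R5 | the east ledge: crate M3]
3. Guide goes to the east ledge with crate K7 and crate R4.  [the west ledge: crate K2, crate R3, crate R5 | the east ledge: crate K7, crate M3, crate R4]
4. Guide goes back to the west ledge with crate K7.  [the west ledge: crate K2, crate K7, crate R3, crate R5 | the east ledge: crate M3, crate R4]
5. Guide goes to the east ledge with crate K2 and crate K7.  [the west ledge: crate R3, crate R5 | the east ledge: crate K2, crate K7, crate M3, crate R4]
6. Guide goes back to the west ledge with crate K7.  [the west ledge: crate K7, crate R3, crate R5 | the east ledge: crate K2, crate M3, crate R4]
7. Guide goes to the east ledge with crate R3 and crate R5.  [the west ledge: crate K7 | the east ledge: crate K2, crate M3, crate R3, crate R4, crate R5]
8. Guide goes back to the west ledge with crate M3.  [the west ledge: crate K7, crate M3 | the east ledge: crate K2, crate R3, crate R4, crate R5]
9. Guide goes to the east ledge with crate K7 and crate M3.  [the west ledge: — | the east ledge: crate K2, crate K7, crate M3, crate R3, crate R4, crate R5]

No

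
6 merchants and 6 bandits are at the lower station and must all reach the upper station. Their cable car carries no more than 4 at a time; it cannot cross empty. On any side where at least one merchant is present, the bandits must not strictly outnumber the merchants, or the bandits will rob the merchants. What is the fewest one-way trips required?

9

Counting alone: each trip to the upper station takes at most 4 across and each return brings at least 1 back, so after t trips out (and t−1 returns) at most 4t − (t−1) of the 12 are across; that first reaches 12 at t = 4, so at least 7 crossings are needed.
The safety rule pushes this higher. Following every safe sequence of crossings, the most of the 12 that can be at the upper station as the cable car arrives there on crossing 7 is 11 — never all 12.
So no plan with fewer than 9 crossings exists, and this one achieves 9:
1. 2 bandits → the upper station.  (the lower station: 6M 4B; the upper station: 0M 2B)
2. 1 bandit ← the lower station.  (the lower station: 6M 5B; the upper station: 0M 1B)
3. 4 bandits → the upper station.  (the lower station: 6M 1B; the upper station: 0M 5B)
4. 1 bandit ← the lower station.  (the lower station: 6M 2B; the upper station: 0M 4B)
5. 4 merchants → the upper station.  (the lower station: 2M 2B; the upper station: 4M 4B)
6. 1 merchant and 1 bandit ← the lower station.  (the lower station: 3M 3B; the upper station: 3M 3B)
7. 2 merchants and 2 bandits → the upper station.  (the lower station: 1M 1B; the upper station: 5M 5B)
8. 1 merchant and 1 bandit ← the lower station.  (the lower station: 2M 2B; the upper station: 4M 4B)
9. 2 merchants and 2 bandits → the upper station.  (the lower station: 0M 0B; the upper station: 6M 6B)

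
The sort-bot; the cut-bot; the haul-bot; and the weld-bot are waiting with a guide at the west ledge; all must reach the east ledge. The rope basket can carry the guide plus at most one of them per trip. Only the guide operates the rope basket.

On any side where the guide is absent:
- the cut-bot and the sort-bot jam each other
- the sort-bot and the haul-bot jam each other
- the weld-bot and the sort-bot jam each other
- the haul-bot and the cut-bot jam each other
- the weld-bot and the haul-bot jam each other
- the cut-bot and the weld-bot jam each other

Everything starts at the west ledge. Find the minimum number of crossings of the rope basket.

Whatever the first load, the items left behind include a forbidden pair without the guide. No opening move is safe, so no plan exists.

impossible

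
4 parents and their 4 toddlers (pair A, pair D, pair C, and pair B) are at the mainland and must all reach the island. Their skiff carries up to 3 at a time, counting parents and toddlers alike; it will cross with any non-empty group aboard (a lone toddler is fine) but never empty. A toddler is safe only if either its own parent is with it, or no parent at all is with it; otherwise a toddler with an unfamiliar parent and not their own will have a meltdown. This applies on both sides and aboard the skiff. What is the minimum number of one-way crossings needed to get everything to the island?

Counting alone: each trip to the island takes at most 3 across and each return brings at least 1 back, so after t trips out (and t−1 returns) at most 3t − (t−1) of the 8 are across; that first reaches 8 at t = 4, so at least 7 crossings are needed.
The safety rule pushes this higher. Following every safe sequence of crossings, the most of the 8 that can be at the island as the skiff arrives there on crossing 7 is 7 — never all 8.
So no plan with fewer than 9 crossings exists, and this one achieves 9:
1. parent A and toddler A cross → the island.
2. parent A crosses ← the mainland.
3. parent A, parent D, and toddler D cross → the island.
4. parent A and toddler A cross ← the mainland.
5. parent A, parent B, and parent C cross → the island.
6. toddler D crosses ← the mainland.
7. toddler A and toddler D cross → the island.
8. toddler A crosses ← the mainland.
9. toddler A, toddler B, and toddler C cross → the island.

9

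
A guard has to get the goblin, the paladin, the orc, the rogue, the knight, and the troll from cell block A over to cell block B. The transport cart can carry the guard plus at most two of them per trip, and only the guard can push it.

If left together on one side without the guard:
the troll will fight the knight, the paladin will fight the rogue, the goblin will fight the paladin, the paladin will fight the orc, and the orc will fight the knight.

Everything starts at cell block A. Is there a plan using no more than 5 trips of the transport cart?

Counting alone: the guard can take at most 2 across per trip to cell block B, so moving all 6 needs at least 3 loaded trips out, with a return between consecutive ones — at least 5 crossings.
The safety rule pushes this higher. Following every safe sequence of crossings, the most of the 6 that can be at cell block B as the transport cart arrives there on crossing 5 is 5 — never all 6.
So the move cannot be finished within 5 crossings. (The shortest complete plan takes 7:)
1. Guard goes to cell block B with the knight and the paladin.
2. Guard goes back to cell block A alone.
3. Guard goes to cell block B with the goblin and the orc.
4. Guard goes back to cell block A with the knight and the paladin.
5. Guard goes to cell block B with the rogue and the troll.
6. Guard goes back to cell block A alone.
7. Guard goes to cell block B with the knight and the paladin.

No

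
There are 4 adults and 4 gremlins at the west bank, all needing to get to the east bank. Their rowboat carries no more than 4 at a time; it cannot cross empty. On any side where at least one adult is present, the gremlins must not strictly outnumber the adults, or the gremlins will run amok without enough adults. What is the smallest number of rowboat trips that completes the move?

Counting alone: each trip to the east bank takes at most 4 across and each return brings at least 1 back, so after t trips out (and t−1 returns) at most 4t − (t−1) of the 8 are across; that first reaches 8 at t = 3, so at least 5 crossings are needed.
The plan below uses exactly 5 crossings, so it is optimal:
1. 2 gremlins → the east bank.  (the west bank: 4A 2G; the east bank: 0A 2G)
2. 1 gremlin ← the west bank.  (the west bank: 4A 3G; the east bank: 0A 1G)
3. 4 adults → the east bank.  (the west bank: 0A 3G; the east bank: 4A 1G)
4. 1 gremlin ← the west bank.  (the west bank: 0A 4G; the east bank: 4A 0G)
5. 4 gremlins → the east bank.  (the west bank: 0A 0G; the east bank: 4A 4G)

5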